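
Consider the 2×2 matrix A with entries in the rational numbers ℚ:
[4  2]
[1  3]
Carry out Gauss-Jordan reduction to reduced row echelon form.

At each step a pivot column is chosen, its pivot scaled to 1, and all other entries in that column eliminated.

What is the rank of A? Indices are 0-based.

[1] R0 /= 4  ⇒  (1, 1/2)
     R1 -= 1·R0  ⇒  (0, 5/2)
[2] R1 /= 5/2  ⇒  (0, 1)
     R0 -= 1/2·R1  ⇒  (1, 0)

rank = 2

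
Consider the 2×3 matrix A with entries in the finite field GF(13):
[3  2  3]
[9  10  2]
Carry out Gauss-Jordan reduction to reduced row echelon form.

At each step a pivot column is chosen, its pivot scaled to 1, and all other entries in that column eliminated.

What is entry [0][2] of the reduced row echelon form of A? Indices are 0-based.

step 1: normalize row 0 (÷3) = (1, 5, 1)
  row 1: subtract 9×row0 = (0, 4, 6)
step 2: normalize row 1 (÷4) = (0, 1, 8)
  row 0: subtract 5×row1 = (1, 0, 0)

M[0][2] = 0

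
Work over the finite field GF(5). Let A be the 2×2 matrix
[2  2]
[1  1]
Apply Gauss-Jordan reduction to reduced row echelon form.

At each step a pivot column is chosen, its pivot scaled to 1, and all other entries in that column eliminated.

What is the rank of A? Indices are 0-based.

step 1: normalize row 0 (÷2) = (1, 1)
  row 1: subtract 1×row0 = (0, 0)
skip col 1 (zero from row 1)

rank = 1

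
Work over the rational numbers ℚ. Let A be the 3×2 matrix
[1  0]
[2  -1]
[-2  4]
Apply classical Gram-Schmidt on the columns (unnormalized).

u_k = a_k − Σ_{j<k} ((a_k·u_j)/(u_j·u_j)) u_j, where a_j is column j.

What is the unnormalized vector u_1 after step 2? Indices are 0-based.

u_1 = (10/9, 11/9, 16/9)

Step 1: u_0 = a_0 = (1, 2, -2).
Step 2: u_1 = a_1 − (-10/9)·u_0 = (10/9, 11/9, 16/9).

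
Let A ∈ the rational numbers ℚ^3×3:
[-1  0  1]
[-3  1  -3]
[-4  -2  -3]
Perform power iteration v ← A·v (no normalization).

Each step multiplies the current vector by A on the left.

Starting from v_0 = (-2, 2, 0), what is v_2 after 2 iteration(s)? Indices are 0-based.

v_2 = (2, -10, -36)

v_0 = (-2, 2, 0).
v_1 = A·v_0 = (2, 8, 4).
v_2 = A·v_1 = (2, -10, -36).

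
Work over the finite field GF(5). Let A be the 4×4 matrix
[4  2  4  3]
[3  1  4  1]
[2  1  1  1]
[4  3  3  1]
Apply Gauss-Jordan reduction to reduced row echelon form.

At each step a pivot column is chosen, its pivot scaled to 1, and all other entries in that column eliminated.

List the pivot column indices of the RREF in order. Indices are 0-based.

[1] R0 /= 4  ⇒  (1, 3, 1, 2)
     R1 -= 3·R0  ⇒  (0, 2, 1, 0)
     R2 -= 2·R0  ⇒  (0, 0, 4, 2)
     R3 -= 4·R0  ⇒  (0, 1, 4, 3)
[2] R1 /= 2  ⇒  (0, 1, 3, 0)
     R0 -= 3·R1  ⇒  (1, 0, 2, 2)
     R3 -= 1·R1  ⇒  (0, 0, 1, 3)
[3] R2 /= 4  ⇒  (0, 0, 1, 3)
     R0 -= 2·R2  ⇒  (1, 0, 0, 1)
     R1 -= 3·R2  ⇒  (0, 1, 0, 1)
     R3 -= 1·R2  ⇒  (0, 0, 0, 0)
column 3 empty below row 3

pivot columns: 0, 1, 2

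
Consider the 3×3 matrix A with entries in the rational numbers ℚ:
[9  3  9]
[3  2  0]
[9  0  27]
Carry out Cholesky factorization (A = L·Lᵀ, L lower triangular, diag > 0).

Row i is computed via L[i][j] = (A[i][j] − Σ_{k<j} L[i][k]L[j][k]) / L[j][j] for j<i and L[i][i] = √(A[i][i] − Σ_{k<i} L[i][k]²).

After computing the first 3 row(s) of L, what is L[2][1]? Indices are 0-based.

Step 1: L[0][0] = √(9) = 3.
  L[1][0] = (3) / L[0][0] = 1.
Step 2: L[1][1] = √(1) = 1.
  L[2][0] = (9) / L[0][0] = 3.
  L[2][1] = (-3) / L[1][1] = -3.
Step 3: L[2][2] = √(9) = 3.

L[2][1] = -3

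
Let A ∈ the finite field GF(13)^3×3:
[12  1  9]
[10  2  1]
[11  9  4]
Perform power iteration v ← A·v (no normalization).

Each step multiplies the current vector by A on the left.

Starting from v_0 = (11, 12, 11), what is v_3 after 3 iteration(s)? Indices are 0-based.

v_3 = (10, 1, 2)

v_0 = (11, 12, 11).
v_1 = A·v_0 = (9, 2, 0).
v_2 = A·v_1 = (6, 3, 0).
v_3 = A·v_2 = (10, 1, 2).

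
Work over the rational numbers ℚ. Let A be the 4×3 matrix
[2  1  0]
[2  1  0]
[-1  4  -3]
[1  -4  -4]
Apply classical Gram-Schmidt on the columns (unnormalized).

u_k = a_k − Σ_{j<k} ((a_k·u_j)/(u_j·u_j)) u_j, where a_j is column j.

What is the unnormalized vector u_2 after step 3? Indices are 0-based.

u_2 = (0, 0, -7/2, -7/2)

Step 1: u_0 = a_0 = (2, 2, -1, 1).
Step 2: u_1 = a_1 − (-2/5)·u_0 = (9/5, 9/5, 18/5, -18/5).
Step 3: u_2 = a_2 − (-1/10)·u_0 − (1/9)·u_1 = (0, 0, -7/2, -7/2).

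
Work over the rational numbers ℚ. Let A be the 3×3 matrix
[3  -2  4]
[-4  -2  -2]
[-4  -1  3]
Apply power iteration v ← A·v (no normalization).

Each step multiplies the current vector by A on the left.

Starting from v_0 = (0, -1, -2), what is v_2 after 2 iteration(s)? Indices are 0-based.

v_0 = (0, -1, -2).
v_1 = A·v_0 = (-6, 6, -5).
v_2 = A·v_1 = (-50, 22, 3).

v_2 = (-50, 22, 3)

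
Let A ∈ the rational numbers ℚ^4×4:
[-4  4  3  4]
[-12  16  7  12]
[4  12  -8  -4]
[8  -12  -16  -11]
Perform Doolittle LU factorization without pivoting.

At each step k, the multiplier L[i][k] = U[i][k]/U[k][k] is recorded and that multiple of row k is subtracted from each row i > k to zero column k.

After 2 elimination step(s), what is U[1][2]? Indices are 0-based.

U[1][2] = -2

[col 0] pivot -4
  R1 -= 3*R0 → (0, 4, -2, 0)  (L[1][0] := 3)
  R2 -= -1*R0 → (0, 16, -5, 0)  (L[2][0] := -1)
  R3 -= -2*R0 → (0, -4, -10, -3)  (L[3][0] := -2)
[col 1] pivot 4
  R2 -= 4*R1 → (0, 0, 3, 0)  (L[2][1] := 4)
  R3 -= -1*R1 → (0, 0, -12, -3)  (L[3][1] := -1)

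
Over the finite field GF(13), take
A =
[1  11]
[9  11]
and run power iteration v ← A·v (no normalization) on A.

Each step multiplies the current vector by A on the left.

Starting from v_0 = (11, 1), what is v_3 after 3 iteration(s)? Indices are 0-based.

v_0 = (11, 1).
v_1 = A·v_0 = (9, 6).
v_2 = A·v_1 = (10, 4).
v_3 = A·v_2 = (2, 4).

v_3 = (2, 4)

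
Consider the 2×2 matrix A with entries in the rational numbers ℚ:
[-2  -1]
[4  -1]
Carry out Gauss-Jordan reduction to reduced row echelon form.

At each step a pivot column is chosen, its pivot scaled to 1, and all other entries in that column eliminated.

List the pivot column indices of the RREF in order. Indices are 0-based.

pivot(0,0)=-2: scale R0 → (1, 1/2)
  clear (1,0): R1 −= (4)R0 → (0, -3)
pivot(1,1)=-3: scale R1 → (0, 1)
  clear (0,1): R0 −= (1/2)R1 → (1, 0)

pivot columns: 0, 1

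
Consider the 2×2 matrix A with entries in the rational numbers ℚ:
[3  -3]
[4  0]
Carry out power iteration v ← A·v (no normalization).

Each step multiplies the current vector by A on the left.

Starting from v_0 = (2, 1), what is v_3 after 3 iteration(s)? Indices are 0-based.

v_3 = (-81, -60)

v_0 = (2, 1).
v_1 = A·v_0 = (3, 8).
v_2 = A·v_1 = (-15, 12).
v_3 = A·v_2 = (-81, -60).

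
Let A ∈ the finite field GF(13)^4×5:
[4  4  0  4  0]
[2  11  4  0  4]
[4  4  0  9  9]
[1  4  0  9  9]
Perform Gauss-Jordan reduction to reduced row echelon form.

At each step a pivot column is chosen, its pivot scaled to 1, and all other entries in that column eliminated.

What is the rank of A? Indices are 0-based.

step 1: normalize row 0 (÷4) = (1, 1, 0, 1, 0)
  row 1: subtract 2×row0 = (0, 9, 4, 11, 4)
  row 2: subtract 4×row0 = (0, 0, 0, 5, 9)
  row 3: subtract 1×row0 = (0, 3, 0, 8, 9)
step 2: normalize row 1 (÷9) = (0, 1, 12, 7, 12)
  row 0: subtract 1×row1 = (1, 0, 1, 7, 1)
  row 3: subtract 3×row1 = (0, 0, 3, 0, 12)
step 3: exchange rows 2,3
step 3: normalize row 2 (÷3) = (0, 0, 1, 0, 4)
  row 0: subtract 1×row2 = (1, 0, 0, 7, 10)
  row 1: subtract 12×row2 = (0, 1, 0, 7, 3)
step 4: normalize row 3 (÷5) = (0, 0, 0, 1, 7)
  row 0: subtract 7×row3 = (1, 0, 0, 0, 0)
  row 1: subtract 7×row3 = (0, 1, 0, 0, 6)

rank = 4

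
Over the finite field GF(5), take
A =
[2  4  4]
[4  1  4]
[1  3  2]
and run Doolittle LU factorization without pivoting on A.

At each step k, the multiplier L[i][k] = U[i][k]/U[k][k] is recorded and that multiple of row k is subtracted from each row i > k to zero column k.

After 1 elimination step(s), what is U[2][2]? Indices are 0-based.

Step 1: pivot at (0,0) is 2.
  row1 ← row1 − (2)·row0  ⇒  L[1][0]=2, U row1=(0, 3, 1)
  row2 ← row2 − (3)·row0  ⇒  L[2][0]=3, U row2=(0, 1, 0)

U[2][2] = 0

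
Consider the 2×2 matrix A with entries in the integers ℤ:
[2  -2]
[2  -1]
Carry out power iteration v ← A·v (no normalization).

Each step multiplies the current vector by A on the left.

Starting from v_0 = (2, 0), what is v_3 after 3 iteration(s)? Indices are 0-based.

v_0 = (2, 0).
v_1 = A·v_0 = (4, 4).
v_2 = A·v_1 = (0, 4).
v_3 = A·v_2 = (-8, -4).

v_3 = (-8, -4)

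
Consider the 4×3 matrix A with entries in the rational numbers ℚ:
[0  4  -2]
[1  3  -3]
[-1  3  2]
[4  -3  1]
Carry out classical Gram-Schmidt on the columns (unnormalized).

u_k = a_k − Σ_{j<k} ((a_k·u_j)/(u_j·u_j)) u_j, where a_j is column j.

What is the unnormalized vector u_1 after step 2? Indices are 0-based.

Step 1: u_0 = a_0 = (0, 1, -1, 4).
Step 2: u_1 = a_1 − (-2/3)·u_0 = (4, 11/3, 7/3, -1/3).

u_1 = (4, 11/3, 7/3, -1/3)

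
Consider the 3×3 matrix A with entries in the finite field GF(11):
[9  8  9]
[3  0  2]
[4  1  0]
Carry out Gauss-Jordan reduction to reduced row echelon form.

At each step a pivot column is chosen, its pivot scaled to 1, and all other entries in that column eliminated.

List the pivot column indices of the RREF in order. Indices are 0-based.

pivot(0,0)=9: scale R0 → (1, 7, 1)
  clear (1,0): R1 −= (3)R0 → (0, 1, 10)
  clear (2,0): R2 −= (4)R0 → (0, 6, 7)
pivot(1,1)=1: scale R1 → (0, 1, 10)
  clear (0,1): R0 −= (7)R1 → (1, 0, 8)
  clear (2,1): R2 −= (6)R1 → (0, 0, 2)
pivot(2,2)=2: scale R2 → (0, 0, 1)
  clear (0,2): R0 −= (8)R2 → (1, 0, 0)
  clear (1,2): R1 −= (10)R2 → (0, 1, 0)

pivot columns: 0, 1, 2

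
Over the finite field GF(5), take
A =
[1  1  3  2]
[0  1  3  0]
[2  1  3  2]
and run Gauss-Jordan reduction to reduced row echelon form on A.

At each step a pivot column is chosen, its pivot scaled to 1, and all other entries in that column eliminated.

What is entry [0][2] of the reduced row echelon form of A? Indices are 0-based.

pivot(0,0)=1: scale R0 → (1, 1, 3, 2)
  clear (2,0): R2 −= (2)R0 → (0, 4, 2, 3)
pivot(1,1)=1: scale R1 → (0, 1, 3, 0)
  clear (0,1): R0 −= (1)R1 → (1, 0, 0, 2)
  clear (2,1): R2 −= (4)R1 → (0, 0, 0, 3)
col 2: no nonzero at/below row 2; advance.
pivot(2,3)=3: scale R2 → (0, 0, 0, 1)
  clear (0,3): R0 −= (2)R2 → (1, 0, 0, 0)

M[0][2] = 0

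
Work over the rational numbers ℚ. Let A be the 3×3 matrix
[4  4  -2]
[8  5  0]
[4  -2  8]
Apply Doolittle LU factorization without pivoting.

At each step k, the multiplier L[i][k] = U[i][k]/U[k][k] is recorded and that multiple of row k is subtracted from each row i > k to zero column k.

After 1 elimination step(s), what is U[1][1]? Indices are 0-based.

Step 1: pivot at (0,0) is 4.
  row1 ← row1 − (2)·row0  ⇒  L[1][0]=2, U row1=(0, -3, 4)
  row2 ← row2 − (1)·row0  ⇒  L[2][0]=1, U row2=(0, -6, 10)

U[1][1] = -3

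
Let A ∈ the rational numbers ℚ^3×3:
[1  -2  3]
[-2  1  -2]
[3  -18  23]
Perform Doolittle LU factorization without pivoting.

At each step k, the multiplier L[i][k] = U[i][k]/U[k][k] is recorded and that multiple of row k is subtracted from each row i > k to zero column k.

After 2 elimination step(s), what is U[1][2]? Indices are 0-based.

[col 0] pivot 1
  R1 -= -2*R0 → (0, -3, 4)  (L[1][0] := -2)
  R2 -= 3*R0 → (0, -12, 14)  (L[2][0] := 3)
[col 1] pivot -3
  R2 -= 4*R1 → (0, 0, -2)  (L[2][1] := 4)

U[1][2] = 4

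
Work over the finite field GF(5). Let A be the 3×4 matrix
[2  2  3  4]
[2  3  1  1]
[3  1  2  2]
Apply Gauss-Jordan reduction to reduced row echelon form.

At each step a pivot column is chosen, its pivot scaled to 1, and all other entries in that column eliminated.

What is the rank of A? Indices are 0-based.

pivot(0,0)=2: scale R0 → (1, 1, 4, 2)
  clear (1,0): R1 −= (2)R0 → (0, 1, 3, 2)
  clear (2,0): R2 −= (3)R0 → (0, 3, 0, 1)
pivot(1,1)=1: scale R1 → (0, 1, 3, 2)
  clear (0,1): R0 −= (1)R1 → (1, 0, 1, 0)
  clear (2,1): R2 −= (3)R1 → (0, 0, 1, 0)
pivot(2,2)=1: scale R2 → (0, 0, 1, 0)
  clear (0,2): R0 −= (1)R2 → (1, 0, 0, 0)
  clear (1,2): R1 −= (3)R2 → (0, 1, 0, 2)

rank = 3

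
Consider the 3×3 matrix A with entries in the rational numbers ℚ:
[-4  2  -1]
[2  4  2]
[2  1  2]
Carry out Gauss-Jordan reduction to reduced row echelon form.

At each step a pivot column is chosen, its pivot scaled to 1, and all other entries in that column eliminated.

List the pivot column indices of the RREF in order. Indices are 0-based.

[1] R0 /= -4  ⇒  (1, -1/2, 1/4)
     R1 -= 2·R0  ⇒  (0, 5, 3/2)
     R2 -= 2·R0  ⇒  (0, 2, 3/2)
[2] R1 /= 5  ⇒  (0, 1, 3/10)
     R0 -= -1/2·R1  ⇒  (1, 0, 2/5)
     R2 -= 2·R1  ⇒  (0, 0, 9/10)
[3] R2 /= 9/10  ⇒  (0, 0, 1)
     R0 -= 2/5·R2  ⇒  (1, 0, 0)
     R1 -= 3/10·R2  ⇒  (0, 1, 0)

pivot columns: 0, 1, 2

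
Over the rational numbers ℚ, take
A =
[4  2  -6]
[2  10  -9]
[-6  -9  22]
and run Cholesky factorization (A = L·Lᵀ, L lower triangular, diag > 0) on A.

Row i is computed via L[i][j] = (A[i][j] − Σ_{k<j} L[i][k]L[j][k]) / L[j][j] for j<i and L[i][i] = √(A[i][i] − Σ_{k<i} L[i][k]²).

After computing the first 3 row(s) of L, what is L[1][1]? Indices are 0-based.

L[1][1] = 3

Step 1: L[0][0] = √(4) = 2.
  L[1][0] = (2) / L[0][0] = 1.
Step 2: L[1][1] = √(9) = 3.
  L[2][0] = (-6) / L[0][0] = -3.
  L[2][1] = (-6) / L[1][1] = -2.
Step 3: L[2][2] = √(9) = 3.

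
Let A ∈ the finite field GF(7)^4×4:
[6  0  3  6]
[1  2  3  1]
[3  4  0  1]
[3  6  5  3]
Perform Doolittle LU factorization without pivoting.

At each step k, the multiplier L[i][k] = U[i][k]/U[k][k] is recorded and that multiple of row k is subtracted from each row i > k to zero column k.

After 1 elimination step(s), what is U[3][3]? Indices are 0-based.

k=0: U[0][0]=6
  eliminate (1,0): mult=6, new row 1: (0, 2, 6, 0); set L[1][0]=6
  eliminate (2,0): mult=4, new row 2: (0, 4, 2, 5); set L[2][0]=4
  eliminate (3,0): mult=4, new row 3: (0, 6, 0, 0); set L[3][0]=4

U[3][3] = 0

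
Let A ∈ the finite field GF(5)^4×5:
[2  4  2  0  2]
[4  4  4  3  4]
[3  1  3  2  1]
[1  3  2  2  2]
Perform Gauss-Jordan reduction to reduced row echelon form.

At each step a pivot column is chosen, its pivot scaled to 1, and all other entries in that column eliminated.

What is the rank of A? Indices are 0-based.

[1] R0 /= 2  ⇒  (1, 2, 1, 0, 1)
     R1 -= 4·R0  ⇒  (0, 1, 0, 3, 0)
     R2 -= 3·R0  ⇒  (0, 0, 0, 2, 3)
     R3 -= 1·R0  ⇒  (0, 1, 1, 2, 1)
[2] R1 /= 1  ⇒  (0, 1, 0, 3, 0)
     R0 -= 2·R1  ⇒  (1, 0, 1, 4, 1)
     R3 -= 1·R1  ⇒  (0, 0, 1, 4, 1)
[3] R2 <-> R3
[3] R2 /= 1  ⇒  (0, 0, 1, 4, 1)
     R0 -= 1·R2  ⇒  (1, 0, 0, 0, 0)
[4] R3 /= 2  ⇒  (0, 0, 0, 1, 4)
     R1 -= 3·R3  ⇒  (0, 1, 0, 0, 3)
     R2 -= 4·R3  ⇒  (0, 0, 1, 0, 0)

rank = 4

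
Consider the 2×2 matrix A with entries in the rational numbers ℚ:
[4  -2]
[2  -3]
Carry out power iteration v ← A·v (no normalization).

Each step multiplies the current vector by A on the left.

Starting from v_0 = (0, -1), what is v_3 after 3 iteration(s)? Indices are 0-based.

v_0 = (0, -1).
v_1 = A·v_0 = (2, 3).
v_2 = A·v_1 = (2, -5).
v_3 = A·v_2 = (18, 19).

v_3 = (18, 19)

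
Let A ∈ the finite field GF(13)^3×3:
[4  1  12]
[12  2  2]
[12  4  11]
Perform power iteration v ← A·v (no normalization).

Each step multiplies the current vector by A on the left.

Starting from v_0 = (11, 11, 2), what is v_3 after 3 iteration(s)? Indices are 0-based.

v_3 = (7, 4, 5)

v_0 = (11, 11, 2).
v_1 = A·v_0 = (1, 2, 3).
v_2 = A·v_1 = (3, 9, 1).
v_3 = A·v_2 = (7, 4, 5).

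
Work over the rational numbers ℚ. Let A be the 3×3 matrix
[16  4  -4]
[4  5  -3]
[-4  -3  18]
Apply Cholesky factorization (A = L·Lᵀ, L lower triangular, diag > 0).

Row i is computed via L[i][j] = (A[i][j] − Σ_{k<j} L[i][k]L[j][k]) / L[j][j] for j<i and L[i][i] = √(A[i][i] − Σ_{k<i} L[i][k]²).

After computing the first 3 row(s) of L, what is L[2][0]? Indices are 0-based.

L[2][0] = -1

Step 1: L[0][0] = √(16) = 4.
  L[1][0] = (4) / L[0][0] = 1.
Step 2: L[1][1] = √(4) = 2.
  L[2][0] = (-4) / L[0][0] = -1.
  L[2][1] = (-2) / L[1][1] = -1.
Step 3: L[2][2] = √(16) = 4.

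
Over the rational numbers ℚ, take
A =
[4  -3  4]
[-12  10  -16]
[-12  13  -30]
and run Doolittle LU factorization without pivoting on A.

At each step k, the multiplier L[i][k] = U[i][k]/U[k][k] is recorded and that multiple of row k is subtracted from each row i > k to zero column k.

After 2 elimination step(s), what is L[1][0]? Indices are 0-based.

[col 0] pivot 4
  R1 -= -3*R0 → (0, 1, -4)  (L[1][0] := -3)
  R2 -= -3*R0 → (0, 4, -18)  (L[2][0] := -3)
[col 1] pivot 1
  R2 -= 4*R1 → (0, 0, -2)  (L[2][1] := 4)

L[1][0] = -3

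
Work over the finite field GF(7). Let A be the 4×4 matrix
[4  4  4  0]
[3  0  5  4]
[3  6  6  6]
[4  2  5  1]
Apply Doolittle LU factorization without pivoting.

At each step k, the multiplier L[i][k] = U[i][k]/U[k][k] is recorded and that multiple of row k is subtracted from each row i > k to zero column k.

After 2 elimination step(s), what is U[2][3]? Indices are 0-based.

[col 0] pivot 4
  R1 -= 6*R0 → (0, 4, 2, 4)  (L[1][0] := 6)
  R2 -= 6*R0 → (0, 3, 3, 6)  (L[2][0] := 6)
  R3 -= 1*R0 → (0, 5, 1, 1)  (L[3][0] := 1)
[col 1] pivot 4
  R2 -= 6*R1 → (0, 0, 5, 3)  (L[2][1] := 6)
  R3 -= 3*R1 → (0, 0, 2, 3)  (L[3][1] := 3)

U[2][3] = 3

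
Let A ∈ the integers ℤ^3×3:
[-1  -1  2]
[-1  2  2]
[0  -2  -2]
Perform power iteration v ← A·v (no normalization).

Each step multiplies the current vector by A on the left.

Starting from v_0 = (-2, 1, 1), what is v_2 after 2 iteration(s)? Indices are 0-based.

v_2 = (-17, 1, -4)

v_0 = (-2, 1, 1).
v_1 = A·v_0 = (3, 6, -4).
v_2 = A·v_1 = (-17, 1, -4).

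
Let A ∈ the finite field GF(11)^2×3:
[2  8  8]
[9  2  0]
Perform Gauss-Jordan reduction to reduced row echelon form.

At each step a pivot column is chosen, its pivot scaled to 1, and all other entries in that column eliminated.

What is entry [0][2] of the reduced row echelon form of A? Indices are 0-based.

step 1: normalize row 0 (÷2) = (1, 4, 4)
  row 1: subtract 9×row0 = (0, 10, 8)
step 2: normalize row 1 (÷10) = (0, 1, 3)
  row 0: subtract 4×row1 = (1, 0, 3)

M[0][2] = 3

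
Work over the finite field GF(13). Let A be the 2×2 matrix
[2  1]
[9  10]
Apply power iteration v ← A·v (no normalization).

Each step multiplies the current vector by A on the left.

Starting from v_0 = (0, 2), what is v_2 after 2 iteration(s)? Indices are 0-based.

v_0 = (0, 2).
v_1 = A·v_0 = (2, 7).
v_2 = A·v_1 = (11, 10).

v_2 = (11, 10)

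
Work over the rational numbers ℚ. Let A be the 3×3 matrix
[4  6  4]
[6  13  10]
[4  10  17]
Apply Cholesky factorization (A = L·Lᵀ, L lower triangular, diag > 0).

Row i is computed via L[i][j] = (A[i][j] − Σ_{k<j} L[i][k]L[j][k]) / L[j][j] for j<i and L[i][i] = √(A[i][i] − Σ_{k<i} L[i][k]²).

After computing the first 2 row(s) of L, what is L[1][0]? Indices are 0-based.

L[1][0] = 3

Step 1: L[0][0] = √(4) = 2.
  L[1][0] = (6) / L[0][0] = 3.
Step 2: L[1][1] = √(4) = 2.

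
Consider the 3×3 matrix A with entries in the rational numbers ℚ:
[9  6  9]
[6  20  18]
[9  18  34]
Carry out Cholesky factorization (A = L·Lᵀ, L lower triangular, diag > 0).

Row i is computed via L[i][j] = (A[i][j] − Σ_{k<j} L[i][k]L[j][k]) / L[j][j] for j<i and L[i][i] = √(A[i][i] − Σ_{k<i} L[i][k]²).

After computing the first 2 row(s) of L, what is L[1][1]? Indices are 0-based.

Step 1: L[0][0] = √(9) = 3.
  L[1][0] = (6) / L[0][0] = 2.
Step 2: L[1][1] = √(16) = 4.

L[1][1] = 4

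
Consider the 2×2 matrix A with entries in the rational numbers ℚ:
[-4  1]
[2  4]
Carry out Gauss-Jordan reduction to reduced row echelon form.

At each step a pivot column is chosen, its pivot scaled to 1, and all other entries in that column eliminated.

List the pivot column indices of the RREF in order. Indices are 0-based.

pivot columns: 0, 1

pivot(0,0)=-4: scale R0 → (1, -1/4)
  clear (1,0): R1 −= (2)R0 → (0, 9/2)
pivot(1,1)=9/2: scale R1 → (0, 1)
  clear (0,1): R0 −= (-1/4)R1 → (1, 0)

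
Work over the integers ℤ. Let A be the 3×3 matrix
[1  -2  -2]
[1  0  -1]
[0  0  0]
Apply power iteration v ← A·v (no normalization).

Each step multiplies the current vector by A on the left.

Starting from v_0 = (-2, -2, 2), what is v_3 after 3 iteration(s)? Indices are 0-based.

v_0 = (-2, -2, 2).
v_1 = A·v_0 = (-2, -4, 0).
v_2 = A·v_1 = (6, -2, 0).
v_3 = A·v_2 = (10, 6, 0).

v_3 = (10, 6, 0)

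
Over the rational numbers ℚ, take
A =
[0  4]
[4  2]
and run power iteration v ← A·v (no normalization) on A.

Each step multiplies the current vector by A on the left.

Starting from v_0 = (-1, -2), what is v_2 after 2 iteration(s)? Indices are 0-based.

v_0 = (-1, -2).
v_1 = A·v_0 = (-8, -8).
v_2 = A·v_1 = (-32, -48).

v_2 = (-32, -48)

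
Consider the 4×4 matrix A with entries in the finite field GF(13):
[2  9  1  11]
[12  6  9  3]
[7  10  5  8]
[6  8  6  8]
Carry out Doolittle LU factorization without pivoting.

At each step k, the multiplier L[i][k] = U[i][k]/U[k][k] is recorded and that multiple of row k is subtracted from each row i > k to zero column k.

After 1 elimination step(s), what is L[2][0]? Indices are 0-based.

L[2][0] = 10

k=0: U[0][0]=2
  eliminate (1,0): mult=6, new row 1: (0, 4, 3, 2); set L[1][0]=6
  eliminate (2,0): mult=10, new row 2: (0, 11, 8, 2); set L[2][0]=10
  eliminate (3,0): mult=3, new row 3: (0, 7, 3, 1); set L[3][0]=3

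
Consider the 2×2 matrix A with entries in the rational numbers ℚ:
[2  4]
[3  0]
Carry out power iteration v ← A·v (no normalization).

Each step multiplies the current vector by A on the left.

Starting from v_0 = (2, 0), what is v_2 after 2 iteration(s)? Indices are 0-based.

v_2 = (32, 12)

v_0 = (2, 0).
v_1 = A·v_0 = (4, 6).
v_2 = A·v_1 = (32, 12).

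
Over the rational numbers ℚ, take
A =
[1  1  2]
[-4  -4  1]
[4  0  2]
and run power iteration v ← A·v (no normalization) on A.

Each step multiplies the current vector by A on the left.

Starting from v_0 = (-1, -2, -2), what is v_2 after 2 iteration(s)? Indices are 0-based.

v_0 = (-1, -2, -2).
v_1 = A·v_0 = (-7, 10, -8).
v_2 = A·v_1 = (-13, -20, -44).

v_2 = (-13, -20, -44)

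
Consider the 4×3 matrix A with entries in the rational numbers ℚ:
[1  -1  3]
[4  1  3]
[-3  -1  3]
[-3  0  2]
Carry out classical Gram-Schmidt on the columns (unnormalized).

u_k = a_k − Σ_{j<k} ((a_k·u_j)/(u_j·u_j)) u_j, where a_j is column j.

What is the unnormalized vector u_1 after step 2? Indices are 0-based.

Step 1: u_0 = a_0 = (1, 4, -3, -3).
Step 2: u_1 = a_1 − (6/35)·u_0 = (-41/35, 11/35, -17/35, 18/35).

u_1 = (-41/35, 11/35, -17/35, 18/35)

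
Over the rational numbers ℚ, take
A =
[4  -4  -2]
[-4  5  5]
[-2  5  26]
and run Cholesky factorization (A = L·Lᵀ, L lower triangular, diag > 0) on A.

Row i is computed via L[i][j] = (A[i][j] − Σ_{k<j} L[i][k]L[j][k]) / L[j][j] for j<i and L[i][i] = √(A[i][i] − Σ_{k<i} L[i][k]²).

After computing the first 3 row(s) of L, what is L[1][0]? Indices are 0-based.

Step 1: L[0][0] = √(4) = 2.
  L[1][0] = (-4) / L[0][0] = -2.
Step 2: L[1][1] = √(1) = 1.
  L[2][0] = (-2) / L[0][0] = -1.
  L[2][1] = (3) / L[1][1] = 3.
Step 3: L[2][2] = √(16) = 4.

L[1][0] = -2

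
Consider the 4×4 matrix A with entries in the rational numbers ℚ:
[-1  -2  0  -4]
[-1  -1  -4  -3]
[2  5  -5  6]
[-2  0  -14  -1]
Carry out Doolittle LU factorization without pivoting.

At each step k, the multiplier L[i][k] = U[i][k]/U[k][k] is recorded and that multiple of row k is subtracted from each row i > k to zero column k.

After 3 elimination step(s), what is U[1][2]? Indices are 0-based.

Step 1: pivot at (0,0) is -1.
  row1 ← row1 − (1)·row0  ⇒  L[1][0]=1, U row1=(0, 1, -4, 1)
  row2 ← row2 − (-2)·row0  ⇒  L[2][0]=-2, U row2=(0, 1, -5, -2)
  row3 ← row3 − (2)·row0  ⇒  L[3][0]=2, U row3=(0, 4, -14, 7)
Step 2: pivot at (1,1) is 1.
  row2 ← row2 − (1)·row1  ⇒  L[2][1]=1, U row2=(0, 0, -1, -3)
  row3 ← row3 − (4)·row1  ⇒  L[3][1]=4, U row3=(0, 0, 2, 3)
Step 3: pivot at (2,2) is -1.
  row3 ← row3 − (-2)·row2  ⇒  L[3][2]=-2, U row3=(0, 0, 0, -3)

U[1][2] = -4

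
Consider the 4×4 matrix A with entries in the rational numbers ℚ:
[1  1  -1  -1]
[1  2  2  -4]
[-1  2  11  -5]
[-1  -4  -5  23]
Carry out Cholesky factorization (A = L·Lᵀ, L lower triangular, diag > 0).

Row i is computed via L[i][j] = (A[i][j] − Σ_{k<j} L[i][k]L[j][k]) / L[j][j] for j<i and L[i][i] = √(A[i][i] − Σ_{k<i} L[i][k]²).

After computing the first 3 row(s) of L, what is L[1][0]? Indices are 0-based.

L[1][0] = 1

Step 1: L[0][0] = √(1) = 1.
  L[1][0] = (1) / L[0][0] = 1.
Step 2: L[1][1] = √(1) = 1.
  L[2][0] = (-1) / L[0][0] = -1.
  L[2][1] = (3) / L[1][1] = 3.
Step 3: L[2][2] = √(1) = 1.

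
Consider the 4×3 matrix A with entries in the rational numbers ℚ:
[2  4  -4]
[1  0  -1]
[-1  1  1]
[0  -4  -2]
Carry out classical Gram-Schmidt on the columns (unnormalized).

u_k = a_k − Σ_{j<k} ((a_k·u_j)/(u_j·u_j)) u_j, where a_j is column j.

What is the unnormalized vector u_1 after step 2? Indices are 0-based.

u_1 = (5/3, -7/6, 13/6, -4)

Step 1: u_0 = a_0 = (2, 1, -1, 0).
Step 2: u_1 = a_1 − (7/6)·u_0 = (5/3, -7/6, 13/6, -4).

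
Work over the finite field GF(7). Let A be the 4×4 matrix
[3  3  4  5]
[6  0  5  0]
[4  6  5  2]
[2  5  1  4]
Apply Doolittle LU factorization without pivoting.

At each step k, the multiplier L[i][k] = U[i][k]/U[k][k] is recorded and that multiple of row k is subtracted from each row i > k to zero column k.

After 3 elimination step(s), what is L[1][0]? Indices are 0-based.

L[1][0] = 2

k=0: U[0][0]=3
  eliminate (1,0): mult=2, new row 1: (0, 1, 4, 4); set L[1][0]=2
  eliminate (2,0): mult=6, new row 2: (0, 2, 2, 0); set L[2][0]=6
  eliminate (3,0): mult=3, new row 3: (0, 3, 3, 3); set L[3][0]=3
k=1: U[1][1]=1
  eliminate (2,1): mult=2, new row 2: (0, 0, 1, 6); set L[2][1]=2
  eliminate (3,1): mult=3, new row 3: (0, 0, 5, 5); set L[3][1]=3
k=2: U[2][2]=1
  eliminate (3,2): mult=5, new row 3: (0, 0, 0, 3); set L[3][2]=5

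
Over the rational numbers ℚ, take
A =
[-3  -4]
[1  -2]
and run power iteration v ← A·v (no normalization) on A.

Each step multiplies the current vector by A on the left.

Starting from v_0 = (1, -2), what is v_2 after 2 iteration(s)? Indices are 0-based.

v_2 = (-35, -5)

v_0 = (1, -2).
v_1 = A·v_0 = (5, 5).
v_2 = A·v_1 = (-35, -5).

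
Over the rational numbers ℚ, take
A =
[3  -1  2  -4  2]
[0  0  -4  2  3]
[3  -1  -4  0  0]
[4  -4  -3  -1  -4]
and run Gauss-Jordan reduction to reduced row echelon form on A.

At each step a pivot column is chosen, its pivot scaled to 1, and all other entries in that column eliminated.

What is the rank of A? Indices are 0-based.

rank = 4

pivot(0,0)=3: scale R0 → (1, -1/3, 2/3, -4/3, 2/3)
  clear (2,0): R2 −= (3)R0 → (0, 0, -6, 4, -2)
  clear (3,0): R3 −= (4)R0 → (0, -8/3, -17/3, 13/3, -20/3)
pivot(1,1): swap R1↔R3
pivot(1,1)=-8/3: scale R1 → (0, 1, 17/8, -13/8, 5/2)
  clear (0,1): R0 −= (-1/3)R1 → (1, 0, 11/8, -15/8, 3/2)
pivot(2,2)=-6: scale R2 → (0, 0, 1, -2/3, 1/3)
  clear (0,2): R0 −= (11/8)R2 → (1, 0, 0, -23/24, 25/24)
  clear (1,2): R1 −= (17/8)R2 → (0, 1, 0, -5/24, 43/24)
  clear (3,2): R3 −= (-4)R2 → (0, 0, 0, -2/3, 13/3)
pivot(3,3)=-2/3: scale R3 → (0, 0, 0, 1, -13/2)
  clear (0,3): R0 −= (-23/24)R3 → (1, 0, 0, 0, -83/16)
  clear (1,3): R1 −= (-5/24)R3 → (0, 1, 0, 0, 7/16)
  clear (2,3): R2 −= (-2/3)R3 → (0, 0, 1, 0, -4)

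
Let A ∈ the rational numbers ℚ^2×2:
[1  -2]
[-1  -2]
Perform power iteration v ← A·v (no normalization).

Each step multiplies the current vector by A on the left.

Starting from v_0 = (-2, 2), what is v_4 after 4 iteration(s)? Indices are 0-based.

v_4 = (14, 58)

v_0 = (-2, 2).
v_1 = A·v_0 = (-6, -2).
v_2 = A·v_1 = (-2, 10).
v_3 = A·v_2 = (-22, -18).
v_4 = A·v_3 = (14, 58).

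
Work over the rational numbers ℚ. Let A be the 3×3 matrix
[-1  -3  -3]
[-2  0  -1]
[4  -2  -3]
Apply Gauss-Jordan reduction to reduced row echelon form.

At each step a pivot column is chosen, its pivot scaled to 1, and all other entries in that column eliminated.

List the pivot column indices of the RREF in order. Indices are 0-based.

step 1: normalize row 0 (÷-1) = (1, 3, 3)
  row 1: subtract -2×row0 = (0, 6, 5)
  row 2: subtract 4×row0 = (0, -14, -15)
step 2: normalize row 1 (÷6) = (0, 1, 5/6)
  row 0: subtract 3×row1 = (1, 0, 1/2)
  row 2: subtract -14×row1 = (0, 0, -10/3)
step 3: normalize row 2 (÷-10/3) = (0, 0, 1)
  row 0: subtract 1/2×row2 = (1, 0, 0)
  row 1: subtract 5/6×row2 = (0, 1, 0)

pivot columns: 0, 1, 2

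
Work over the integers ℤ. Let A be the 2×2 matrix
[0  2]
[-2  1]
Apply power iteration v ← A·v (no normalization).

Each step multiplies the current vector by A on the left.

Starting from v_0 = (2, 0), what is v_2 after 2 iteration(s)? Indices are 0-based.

v_2 = (-8, -4)

v_0 = (2, 0).
v_1 = A·v_0 = (0, -4).
v_2 = A·v_1 = (-8, -4).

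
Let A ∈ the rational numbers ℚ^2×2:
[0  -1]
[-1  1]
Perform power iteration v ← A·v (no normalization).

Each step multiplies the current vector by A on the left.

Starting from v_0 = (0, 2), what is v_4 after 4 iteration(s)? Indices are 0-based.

v_0 = (0, 2).
v_1 = A·v_0 = (-2, 2).
v_2 = A·v_1 = (-2, 4).
v_3 = A·v_2 = (-4, 6).
v_4 = A·v_3 = (-6, 10).

v_4 = (-6, 10)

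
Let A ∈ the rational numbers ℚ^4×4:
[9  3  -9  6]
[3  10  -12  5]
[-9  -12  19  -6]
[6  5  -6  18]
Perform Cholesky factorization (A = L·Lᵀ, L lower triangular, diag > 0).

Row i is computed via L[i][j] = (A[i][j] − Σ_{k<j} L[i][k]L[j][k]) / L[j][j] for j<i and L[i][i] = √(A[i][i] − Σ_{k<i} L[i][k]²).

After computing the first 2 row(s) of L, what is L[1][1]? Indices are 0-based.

Step 1: L[0][0] = √(9) = 3.
  L[1][0] = (3) / L[0][0] = 1.
Step 2: L[1][1] = √(9) = 3.

L[1][1] = 3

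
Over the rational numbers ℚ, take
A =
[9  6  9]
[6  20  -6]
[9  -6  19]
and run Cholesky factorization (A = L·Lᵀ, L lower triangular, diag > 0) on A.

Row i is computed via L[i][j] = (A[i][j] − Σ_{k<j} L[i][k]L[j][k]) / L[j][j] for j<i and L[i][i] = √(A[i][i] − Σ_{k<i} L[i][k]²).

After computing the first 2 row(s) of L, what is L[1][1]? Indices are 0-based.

Step 1: L[0][0] = √(9) = 3.
  L[1][0] = (6) / L[0][0] = 2.
Step 2: L[1][1] = √(16) = 4.

L[1][1] = 4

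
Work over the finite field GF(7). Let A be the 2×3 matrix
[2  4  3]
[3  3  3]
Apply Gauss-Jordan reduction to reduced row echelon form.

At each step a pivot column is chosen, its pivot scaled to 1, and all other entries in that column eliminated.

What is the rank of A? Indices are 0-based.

rank = 2

pivot(0,0)=2: scale R0 → (1, 2, 5)
  clear (1,0): R1 −= (3)R0 → (0, 4, 2)
pivot(1,1)=4: scale R1 → (0, 1, 4)
  clear (0,1): R0 −= (2)R1 → (1, 0, 4)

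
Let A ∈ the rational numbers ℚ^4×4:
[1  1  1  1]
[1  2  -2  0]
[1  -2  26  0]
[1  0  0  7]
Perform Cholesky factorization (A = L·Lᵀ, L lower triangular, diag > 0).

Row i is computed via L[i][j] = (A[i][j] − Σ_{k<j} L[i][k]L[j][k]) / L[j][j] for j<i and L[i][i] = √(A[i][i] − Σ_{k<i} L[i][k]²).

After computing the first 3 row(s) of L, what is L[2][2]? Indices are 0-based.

Step 1: L[0][0] = √(1) = 1.
  L[1][0] = (1) / L[0][0] = 1.
Step 2: L[1][1] = √(1) = 1.
  L[2][0] = (1) / L[0][0] = 1.
  L[2][1] = (-3) / L[1][1] = -3.
Step 3: L[2][2] = √(16) = 4.

L[2][2] = 4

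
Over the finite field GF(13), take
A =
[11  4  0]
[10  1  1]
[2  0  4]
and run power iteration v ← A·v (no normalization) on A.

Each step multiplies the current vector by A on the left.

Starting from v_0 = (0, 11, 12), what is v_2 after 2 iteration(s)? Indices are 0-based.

v_2 = (4, 4, 7)

v_0 = (0, 11, 12).
v_1 = A·v_0 = (5, 10, 9).
v_2 = A·v_1 = (4, 4, 7).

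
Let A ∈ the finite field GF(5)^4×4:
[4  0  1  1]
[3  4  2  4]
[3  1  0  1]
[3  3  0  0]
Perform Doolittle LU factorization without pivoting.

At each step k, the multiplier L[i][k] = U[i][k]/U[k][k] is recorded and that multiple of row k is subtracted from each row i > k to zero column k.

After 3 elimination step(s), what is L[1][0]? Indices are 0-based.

L[1][0] = 2

[col 0] pivot 4
  R1 -= 2*R0 → (0, 4, 0, 2)  (L[1][0] := 2)
  R2 -= 2*R0 → (0, 1, 3, 4)  (L[2][0] := 2)
  R3 -= 2*R0 → (0, 3, 3, 3)  (L[3][0] := 2)
[col 1] pivot 4
  R2 -= 4*R1 → (0, 0, 3, 1)  (L[2][1] := 4)
  R3 -= 2*R1 → (0, 0, 3, 4)  (L[3][1] := 2)
[col 2] pivot 3
  R3 -= 1*R2 → (0, 0, 0, 3)  (L[3][2] := 1)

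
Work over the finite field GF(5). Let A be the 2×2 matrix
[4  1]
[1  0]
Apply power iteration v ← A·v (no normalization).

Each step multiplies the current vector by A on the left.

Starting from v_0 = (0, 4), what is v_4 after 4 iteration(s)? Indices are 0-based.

v_0 = (0, 4).
v_1 = A·v_0 = (4, 0).
v_2 = A·v_1 = (1, 4).
v_3 = A·v_2 = (3, 1).
v_4 = A·v_3 = (3, 3).

v_4 = (3, 3)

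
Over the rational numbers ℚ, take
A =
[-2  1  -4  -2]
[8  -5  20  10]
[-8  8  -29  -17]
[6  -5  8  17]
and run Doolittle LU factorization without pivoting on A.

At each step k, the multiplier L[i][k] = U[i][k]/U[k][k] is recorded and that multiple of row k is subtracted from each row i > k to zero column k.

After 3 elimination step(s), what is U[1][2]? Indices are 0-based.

U[1][2] = 4

k=0: U[0][0]=-2
  eliminate (1,0): mult=-4, new row 1: (0, -1, 4, 2); set L[1][0]=-4
  eliminate (2,0): mult=4, new row 2: (0, 4, -13, -9); set L[2][0]=4
  eliminate (3,0): mult=-3, new row 3: (0, -2, -4, 11); set L[3][0]=-3
k=1: U[1][1]=-1
  eliminate (2,1): mult=-4, new row 2: (0, 0, 3, -1); set L[2][1]=-4
  eliminate (3,1): mult=2, new row 3: (0, 0, -12, 7); set L[3][1]=2
k=2: U[2][2]=3
  eliminate (3,2): mult=-4, new row 3: (0, 0, 0, 3); set L[3][2]=-4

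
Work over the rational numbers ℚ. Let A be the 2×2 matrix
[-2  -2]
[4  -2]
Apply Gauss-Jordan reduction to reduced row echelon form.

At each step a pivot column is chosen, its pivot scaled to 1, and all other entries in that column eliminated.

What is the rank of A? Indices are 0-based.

[1] R0 /= -2  ⇒  (1, 1)
     R1 -= 4·R0  ⇒  (0, -6)
[2] R1 /= -6  ⇒  (0, 1)
     R0 -= 1·R1  ⇒  (1, 0)

rank = 2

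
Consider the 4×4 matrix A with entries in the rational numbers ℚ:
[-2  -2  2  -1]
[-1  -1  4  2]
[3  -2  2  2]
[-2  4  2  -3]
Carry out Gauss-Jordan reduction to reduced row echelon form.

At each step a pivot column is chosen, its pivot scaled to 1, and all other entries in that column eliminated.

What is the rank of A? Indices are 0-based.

rank = 4

pivot(0,0)=-2: scale R0 → (1, 1, -1, 1/2)
  clear (1,0): R1 −= (-1)R0 → (0, 0, 3, 5/2)
  clear (2,0): R2 −= (3)R0 → (0, -5, 5, 1/2)
  clear (3,0): R3 −= (-2)R0 → (0, 6, 0, -2)
pivot(1,1): swap R1↔R2
pivot(1,1)=-5: scale R1 → (0, 1, -1, -1/10)
  clear (0,1): R0 −= (1)R1 → (1, 0, 0, 3/5)
  clear (3,1): R3 −= (6)R1 → (0, 0, 6, -7/5)
pivot(2,2)=3: scale R2 → (0, 0, 1, 5/6)
  clear (1,2): R1 −= (-1)R2 → (0, 1, 0, 11/15)
  clear (3,2): R3 −= (6)R2 → (0, 0, 0, -32/5)
pivot(3,3)=-32/5: scale R3 → (0, 0, 0, 1)
  clear (0,3): R0 −= (3/5)R3 → (1, 0, 0, 0)
  clear (1,3): R1 −= (11/15)R3 → (0, 1, 0, 0)
  clear (2,3): R2 −= (5/6)R3 → (0, 0, 1, 0)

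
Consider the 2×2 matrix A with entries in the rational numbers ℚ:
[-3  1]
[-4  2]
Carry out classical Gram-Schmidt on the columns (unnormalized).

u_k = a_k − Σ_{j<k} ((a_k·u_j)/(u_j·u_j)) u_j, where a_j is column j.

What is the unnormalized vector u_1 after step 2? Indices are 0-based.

u_1 = (-8/25, 6/25)

Step 1: u_0 = a_0 = (-3, -4).
Step 2: u_1 = a_1 − (-11/25)·u_0 = (-8/25, 6/25).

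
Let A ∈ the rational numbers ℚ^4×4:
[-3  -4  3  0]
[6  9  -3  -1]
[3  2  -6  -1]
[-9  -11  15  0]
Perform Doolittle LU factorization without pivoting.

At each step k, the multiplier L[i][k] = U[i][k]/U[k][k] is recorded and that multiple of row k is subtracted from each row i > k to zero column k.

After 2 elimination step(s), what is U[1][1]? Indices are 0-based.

[col 0] pivot -3
  R1 -= -2*R0 → (0, 1, 3, -1)  (L[1][0] := -2)
  R2 -= -1*R0 → (0, -2, -3, -1)  (L[2][0] := -1)
  R3 -= 3*R0 → (0, 1, 6, 0)  (L[3][0] := 3)
[col 1] pivot 1
  R2 -= -2*R1 → (0, 0, 3, -3)  (L[2][1] := -2)
  R3 -= 1*R1 → (0, 0, 3, 1)  (L[3][1] := 1)

U[1][1] = 1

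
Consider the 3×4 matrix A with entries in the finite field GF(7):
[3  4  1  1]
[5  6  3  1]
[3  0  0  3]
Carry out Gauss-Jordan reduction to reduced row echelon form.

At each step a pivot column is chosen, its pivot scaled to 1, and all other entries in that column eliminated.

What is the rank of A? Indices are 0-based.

[1] R0 /= 3  ⇒  (1, 6, 5, 5)
     R1 -= 5·R0  ⇒  (0, 4, 6, 4)
     R2 -= 3·R0  ⇒  (0, 3, 6, 2)
[2] R1 /= 4  ⇒  (0, 1, 5, 1)
     R0 -= 6·R1  ⇒  (1, 0, 3, 6)
     R2 -= 3·R1  ⇒  (0, 0, 5, 6)
[3] R2 /= 5  ⇒  (0, 0, 1, 4)
     R0 -= 3·R2  ⇒  (1, 0, 0, 1)
     R1 -= 5·R2  ⇒  (0, 1, 0, 2)

rank = 3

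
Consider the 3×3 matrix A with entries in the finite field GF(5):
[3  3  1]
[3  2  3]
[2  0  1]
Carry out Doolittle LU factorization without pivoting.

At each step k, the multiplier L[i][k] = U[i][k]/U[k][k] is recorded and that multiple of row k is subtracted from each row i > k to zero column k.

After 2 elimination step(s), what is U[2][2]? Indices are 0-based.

k=0: U[0][0]=3
  eliminate (1,0): mult=1, new row 1: (0, 4, 2); set L[1][0]=1
  eliminate (2,0): mult=4, new row 2: (0, 3, 2); set L[2][0]=4
k=1: U[1][1]=4
  eliminate (2,1): mult=2, new row 2: (0, 0, 3); set L[2][1]=2

U[2][2] = 3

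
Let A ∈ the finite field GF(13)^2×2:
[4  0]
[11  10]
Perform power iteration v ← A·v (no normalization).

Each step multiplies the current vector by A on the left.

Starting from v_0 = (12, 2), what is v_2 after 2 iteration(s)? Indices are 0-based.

v_0 = (12, 2).
v_1 = A·v_0 = (9, 9).
v_2 = A·v_1 = (10, 7).

v_2 = (10, 7)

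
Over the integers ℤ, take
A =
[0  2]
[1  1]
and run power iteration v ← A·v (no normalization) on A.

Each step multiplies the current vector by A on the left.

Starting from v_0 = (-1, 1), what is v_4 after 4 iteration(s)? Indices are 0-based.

v_0 = (-1, 1).
v_1 = A·v_0 = (2, 0).
v_2 = A·v_1 = (0, 2).
v_3 = A·v_2 = (4, 2).
v_4 = A·v_3 = (4, 6).

v_4 = (4, 6)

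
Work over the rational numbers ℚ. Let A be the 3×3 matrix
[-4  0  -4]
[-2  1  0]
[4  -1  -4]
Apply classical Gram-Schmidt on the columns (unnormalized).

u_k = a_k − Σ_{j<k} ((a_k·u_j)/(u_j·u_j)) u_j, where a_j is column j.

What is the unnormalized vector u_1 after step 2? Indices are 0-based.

u_1 = (-2/3, 2/3, -1/3)

Step 1: u_0 = a_0 = (-4, -2, 4).
Step 2: u_1 = a_1 − (-1/6)·u_0 = (-2/3, 2/3, -1/3).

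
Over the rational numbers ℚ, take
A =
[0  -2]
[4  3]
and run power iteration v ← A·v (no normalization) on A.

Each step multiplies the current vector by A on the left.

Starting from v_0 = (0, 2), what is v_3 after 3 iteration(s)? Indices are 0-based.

v_0 = (0, 2).
v_1 = A·v_0 = (-4, 6).
v_2 = A·v_1 = (-12, 2).
v_3 = A·v_2 = (-4, -42).

v_3 = (-4, -42)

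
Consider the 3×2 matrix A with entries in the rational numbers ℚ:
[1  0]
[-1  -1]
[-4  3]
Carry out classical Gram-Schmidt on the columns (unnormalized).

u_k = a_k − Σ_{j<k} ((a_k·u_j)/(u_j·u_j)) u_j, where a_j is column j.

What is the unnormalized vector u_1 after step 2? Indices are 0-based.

u_1 = (11/18, -29/18, 5/9)

Step 1: u_0 = a_0 = (1, -1, -4).
Step 2: u_1 = a_1 − (-11/18)·u_0 = (11/18, -29/18, 5/9).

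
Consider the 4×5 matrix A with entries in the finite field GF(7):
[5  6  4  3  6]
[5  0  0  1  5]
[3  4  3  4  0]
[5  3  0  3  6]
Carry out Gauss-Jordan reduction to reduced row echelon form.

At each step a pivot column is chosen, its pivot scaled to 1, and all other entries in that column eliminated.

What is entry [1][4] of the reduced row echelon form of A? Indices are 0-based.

step 1: normalize row 0 (÷5) = (1, 4, 5, 2, 4)
  row 1: subtract 5×row0 = (0, 1, 3, 5, 6)
  row 2: subtract 3×row0 = (0, 6, 2, 5, 2)
  row 3: subtract 5×row0 = (0, 4, 3, 0, 0)
step 2: normalize row 1 (÷1) = (0, 1, 3, 5, 6)
  row 0: subtract 4×row1 = (1, 0, 0, 3, 1)
  row 2: subtract 6×row1 = (0, 0, 5, 3, 1)
  row 3: subtract 4×row1 = (0, 0, 5, 1, 4)
step 3: normalize row 2 (÷5) = (0, 0, 1, 2, 3)
  row 1: subtract 3×row2 = (0, 1, 0, 6, 4)
  row 3: subtract 5×row2 = (0, 0, 0, 5, 3)
step 4: normalize row 3 (÷5) = (0, 0, 0, 1, 2)
  row 0: subtract 3×row3 = (1, 0, 0, 0, 2)
  row 1: subtract 6×row3 = (0, 1, 0, 0, 6)
  row 2: subtract 2×row3 = (0, 0, 1, 0, 6)

M[1][4] = 6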